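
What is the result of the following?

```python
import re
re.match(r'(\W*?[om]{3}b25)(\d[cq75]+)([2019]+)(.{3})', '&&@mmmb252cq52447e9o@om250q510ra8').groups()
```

('&&@mmmb25', '2cq5', '2', '447')

This matches zero or more of a non-word character (lazy), then exactly 3 of one of [om], then the literal 'b25' (captured); then a digit, then one or more of one of [cq75] (captured); then one or more of one of [2019] (captured); then exactly 3 of any character (captured).
`re.match` won't scan ahead — the pattern has to work from the very first character.
The match spans [0:17] → '&&@mmmb252cq52447'.
Captured: group 1 = '&&@mmmb25', group 2 = '2cq5', group 3 = '2', group 4 = '447'.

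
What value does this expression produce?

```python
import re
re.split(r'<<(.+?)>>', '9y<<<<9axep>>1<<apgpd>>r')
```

['9y', '<<9axep', '1', 'apgpd', 'r']

The `?` after the quantifier makes it lazy — it takes as little as possible before letting the rest of the pattern try.
Matches to split on: at [2:13] → '<<<<9axep>>'; at [14:23] → '<<apgpd>>'.
Because the pattern has a capturing group, `split` also inserts each captured text between the pieces.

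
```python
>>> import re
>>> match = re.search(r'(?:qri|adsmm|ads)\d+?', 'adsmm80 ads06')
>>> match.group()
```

'adsmm8'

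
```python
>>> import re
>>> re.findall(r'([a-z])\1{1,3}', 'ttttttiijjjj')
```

['t', 't', 'i', 'j']

The backreference `\1` re-matches whatever the first group consumed, character for character.
`findall` collects group 1 from each match (4 total).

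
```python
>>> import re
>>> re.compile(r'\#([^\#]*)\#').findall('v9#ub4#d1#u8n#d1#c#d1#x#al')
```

Walking the string: at [2:7] match '#ub4#', group 1 = 'ub4'; at [9:14] match '#u8n#', group 1 = 'u8n'; at [16:19] match '#c#', group 1 = 'c'; at [21:24] match '#x#', group 1 = 'x'.
With a single group, `findall` returns only what that group captured — 4 items.

['ub4', 'u8n', 'c', 'x']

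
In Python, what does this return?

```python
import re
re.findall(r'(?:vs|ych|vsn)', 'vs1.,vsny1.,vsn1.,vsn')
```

Alternation tries branches left to right and keeps the first one that lets the overall match succeed at that position.
Walking the string: at [0:2] → 'vs'; at [5:7] → 'vs'; at [12:14] → 'vs'; at [18:20] → 'vs'.
Since nothing is captured, `findall` lists the 4 matched substrings directly.

['vs', 'vs', 'vs', 'vs']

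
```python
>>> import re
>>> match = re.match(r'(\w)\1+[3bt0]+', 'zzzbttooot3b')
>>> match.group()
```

'zzzbtt'

`re.match` won't scan ahead — the pattern has to work from the very first character.
The match spans [0:6] → 'zzzbtt'.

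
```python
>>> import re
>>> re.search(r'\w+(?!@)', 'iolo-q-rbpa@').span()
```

`(?!…)`/`(?<!…)` only lets a position through if the neighbouring text does NOT match; no characters are consumed.
The match spans [0:4] → 'iolo'.

(0, 4)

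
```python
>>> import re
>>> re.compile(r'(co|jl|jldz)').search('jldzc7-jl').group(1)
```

Alternation tries branches left to right and keeps the first one that lets the overall match succeed at that position.
`search` walks the string left to right and returns the first match it finds.
The match spans [0:2] → 'jl'.
Captured: group 1 = 'jl'.

'jl'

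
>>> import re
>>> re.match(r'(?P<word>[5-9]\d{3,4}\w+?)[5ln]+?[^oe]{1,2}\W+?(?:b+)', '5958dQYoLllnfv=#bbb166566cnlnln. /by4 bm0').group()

This matches a character in [5-9], then 3 to 4 of a digit, then one or more of a word character (lazy) (captured as 'word'); then one or more of one of [5ln] (lazy); then 1 to 2 of any character except [oe], then one or more of a non-word character (lazy); then one or more of a literal 'b' (non-capturing group).
`re.match` only tries the pattern at the start of the string.
The match spans [0:19] → '5958dQYoLllnfv=#bbb'.
Captured: group 1 = '5958dQYoL'.

'5958dQYoLllnfv=#bbb'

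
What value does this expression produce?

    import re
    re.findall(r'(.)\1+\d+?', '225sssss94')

['2', 's']

`\1` is not a pattern — it's the concrete string captured by group 1, re-applied verbatim.
Because there's exactly one group, `findall` drops the full match and keeps group 1 from each hit.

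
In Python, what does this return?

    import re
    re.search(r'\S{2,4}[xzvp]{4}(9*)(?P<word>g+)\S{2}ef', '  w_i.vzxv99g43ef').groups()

('99', 'g')

The pattern matches 2 to 4 of a non-whitespace character, then exactly 4 of one of [xzvp]; then zero or more of a literal '9' (captured); then one or more of a literal 'g' (captured as 'word'); then exactly 2 of a non-whitespace character, then the literal 'ef'.
`re.search` scans for the first position where the pattern succeeds.
The match spans [2:17] → 'w_i.vzxv99g43ef'.
Captured: group 1 = '99', group 2 = 'g'.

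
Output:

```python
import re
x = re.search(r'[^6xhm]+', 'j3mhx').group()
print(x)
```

j3

The pattern matches one or more of any character except [6xhm].
Unlike `match`, `search` isn't anchored — it looks for the pattern anywhere in the string.
The match spans [0:2] → 'j3'.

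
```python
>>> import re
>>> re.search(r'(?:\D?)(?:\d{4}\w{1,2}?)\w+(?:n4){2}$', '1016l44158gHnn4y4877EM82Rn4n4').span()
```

(0, 29)

The pattern matches optionally a non-digit (non-capturing group); then exactly 4 of a digit, then 1 to 2 of a word character (lazy) (non-capturing group); then one or more of a word character, then the literal 'n4' repeated 2 times; then anchored at the end.
Unlike `match`, `search` isn't anchored — it looks for the pattern anywhere in the string.
The match spans [0:29] → '1016l44158gHnn4y4877EM82Rn4n4'.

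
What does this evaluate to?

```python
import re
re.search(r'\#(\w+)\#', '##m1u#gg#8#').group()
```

'#m1u#'

`search` walks the string left to right and returns the first match it finds.
The match spans [1:6] → '#m1u#'.
Captured: group 1 = 'm1u'.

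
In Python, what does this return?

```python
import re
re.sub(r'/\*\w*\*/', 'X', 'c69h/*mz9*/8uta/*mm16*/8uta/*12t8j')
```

'c69hX8utaX8uta/*12t8j'

Matches: at [4:11] → '/*mz9*/'; at [15:23] → '/*mm16*/'.
Every occurrence is swapped for 'X'.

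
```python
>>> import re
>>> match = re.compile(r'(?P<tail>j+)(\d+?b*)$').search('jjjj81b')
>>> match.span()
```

Pattern: one or more of a literal 'j' (captured as 'tail'); then one or more of a digit (lazy), then zero or more of a literal 'b' (captured); then anchored at the end.
`re.search` tries every starting position until one works.
The match spans [0:7] → 'jjjj81b'.
Captured: group 1 = 'jjjj', group 2 = '81b'.

(0, 7)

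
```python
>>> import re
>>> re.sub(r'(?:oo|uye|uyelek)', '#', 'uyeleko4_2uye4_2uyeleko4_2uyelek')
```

'#leko4_2#4_2#leko4_2#lek'

Branches in `(...|...)` are attempted left-to-right; the first branch that allows the whole pattern to succeed is taken.
Matches: at [0:3] → 'uye'; at [10:13] → 'uye'; at [16:19] → 'uye'; at [26:29] → 'uye'.
Each match is replaced by '#'.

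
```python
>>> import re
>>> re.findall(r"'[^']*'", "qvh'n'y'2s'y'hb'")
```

["'n'", "'2s'", "'hb'"]

No capturing groups, so `findall` returns the 3 full match strings.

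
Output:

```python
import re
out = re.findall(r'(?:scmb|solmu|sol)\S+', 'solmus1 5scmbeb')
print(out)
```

['solmus1', 'scmbeb']

No capturing groups, so `findall` returns the 2 full match strings.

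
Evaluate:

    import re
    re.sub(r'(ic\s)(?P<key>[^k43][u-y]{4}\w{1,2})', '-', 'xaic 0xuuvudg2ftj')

This matches the literal 'ic', then whitespace (captured); then any character except [k43], then exactly 4 of a character in [u-y], then 1 to 2 of a word character (captured as 'key').
Matches: at [2:12] → 'ic 0xuuvud'.
Each match is replaced by '-'.

'xa-g2ftj'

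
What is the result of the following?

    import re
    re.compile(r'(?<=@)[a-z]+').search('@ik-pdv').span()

(1, 3)

The positive lookaround only admits positions where the adjacent text matches; those characters stay outside the span.
`re.search` scans for the first position where the pattern succeeds.
The match spans [1:3] → 'ik'.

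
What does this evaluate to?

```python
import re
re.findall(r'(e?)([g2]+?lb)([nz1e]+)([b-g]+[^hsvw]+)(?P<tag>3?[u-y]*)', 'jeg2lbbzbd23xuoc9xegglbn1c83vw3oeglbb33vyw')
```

[('e', 'gglb', 'n1', 'c83', 'vw')]

With 5 capturing groups, `findall` returns a 5-tuple per match.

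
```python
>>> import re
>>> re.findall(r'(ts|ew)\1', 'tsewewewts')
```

The backreference `\1` re-matches whatever the first group consumed, character for character.
Matches: at [2:6] match 'ewew', group 1 = 'ew'.
`findall` collects group 1 from the one match (1 total).

['ew']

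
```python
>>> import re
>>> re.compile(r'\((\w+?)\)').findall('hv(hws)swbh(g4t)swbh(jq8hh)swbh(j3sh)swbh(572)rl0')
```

Scanning left to right: at [2:7] match '(hws)', group 1 = 'hws'; at [11:16] match '(g4t)', group 1 = 'g4t'; at [20:27] match '(jq8hh)', group 1 = 'jq8hh'; at [31:37] match '(j3sh)', group 1 = 'j3sh'; at [41:46] match '(572)', group 1 = '572'.
With a single group, `findall` returns only what that group captured — 5 items.

['hws', 'g4t', 'jq8hh', 'j3sh', '572']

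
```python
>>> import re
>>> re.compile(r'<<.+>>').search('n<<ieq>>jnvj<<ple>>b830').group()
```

`re.search` scans for the first position where the pattern succeeds.
The match spans [1:19] → '<<ieq>>jnvj<<ple>>'.

'<<ieq>>jnvj<<ple>>'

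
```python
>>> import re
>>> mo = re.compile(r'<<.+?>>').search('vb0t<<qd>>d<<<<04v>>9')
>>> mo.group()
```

The `?` after the quantifier makes it lazy — it takes as little as possible before letting the rest of the pattern try.
`re.search` scans for the first position where the pattern succeeds.
The match spans [4:10] → '<<qd>>'.

'<<qd>>'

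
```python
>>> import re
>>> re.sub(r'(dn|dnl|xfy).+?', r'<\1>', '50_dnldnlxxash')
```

'50_<dn><dn>xxash'

The regex engine tests alternatives in the order written; an earlier branch that matches wins even if a later one would match more.
Each match is replaced using the text its own group 1 captured.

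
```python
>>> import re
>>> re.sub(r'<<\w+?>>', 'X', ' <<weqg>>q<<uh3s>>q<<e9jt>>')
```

' XqXqX'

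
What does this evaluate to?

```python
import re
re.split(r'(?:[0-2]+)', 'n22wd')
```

['n', 'wd']

This matches one or more of a character in [0-2] (non-capturing group).
Matches to split on: at [1:3] → '22'.
Splitting on the pattern gives 2 pieces.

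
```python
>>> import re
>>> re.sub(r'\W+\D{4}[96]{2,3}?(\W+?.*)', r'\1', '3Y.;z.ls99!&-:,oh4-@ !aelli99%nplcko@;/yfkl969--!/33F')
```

'3Y!&-:,oh4-@ !aelli99%nplcko@;/yfkl969--!/33F'

`\1` in the replacement pulls in group 1's text for each match.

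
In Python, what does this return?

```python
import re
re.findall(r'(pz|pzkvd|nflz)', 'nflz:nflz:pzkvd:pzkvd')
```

['nflz', 'nflz', 'pz', 'pz']

Alternation isn't longest-match — the leftmost alternative that fits at this position is chosen.
Walking the string: at [0:4] match 'nflz', group 1 = 'nflz'; at [5:9] match 'nflz', group 1 = 'nflz'; at [10:12] match 'pz', group 1 = 'pz'; at [16:18] match 'pz', group 1 = 'pz'.
Because there's exactly one group, `findall` drops the full match and keeps group 1 from each hit.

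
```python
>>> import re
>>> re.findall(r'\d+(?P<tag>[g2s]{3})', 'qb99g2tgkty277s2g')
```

One capturing group, so `findall` returns just the captured substring from the one match — 1 in all.

['s2g']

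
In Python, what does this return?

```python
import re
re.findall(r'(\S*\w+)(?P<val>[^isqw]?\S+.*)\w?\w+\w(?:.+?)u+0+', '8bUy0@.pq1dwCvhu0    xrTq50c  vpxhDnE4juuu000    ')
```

[('8bUy0@.pq1dwCvhu', '0    xrTq50c  vpxhDnE4')]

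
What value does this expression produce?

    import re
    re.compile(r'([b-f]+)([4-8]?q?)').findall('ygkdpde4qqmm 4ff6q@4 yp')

[('d', ''), ('de', '4q'), ('ff', '6q')]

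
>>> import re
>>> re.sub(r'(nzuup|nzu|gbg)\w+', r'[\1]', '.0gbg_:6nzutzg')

'.0[gbg]:6[nzu]'

The replacement refers to a captured group, so each match is rewritten using its own captured text.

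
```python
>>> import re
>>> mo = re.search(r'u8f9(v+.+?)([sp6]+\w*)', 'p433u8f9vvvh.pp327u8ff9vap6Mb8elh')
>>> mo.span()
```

(4, 33)

Pattern: the literal 'u8', then the literal 'f9'; then one or more of the literal 'v', then one or more of any character (lazy) (captured); then one or more of one of [sp6], then zero or more of a word character (captured).
The match spans [4:33] → 'u8f9vvvh.pp327u8ff9vap6Mb8elh'.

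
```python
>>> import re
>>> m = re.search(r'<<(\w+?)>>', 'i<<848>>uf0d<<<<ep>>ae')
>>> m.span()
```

(1, 8)

`re.search` scans for the first position where the pattern succeeds.
The match spans [1:8] → '<<848>>'.
Captured: group 1 = '848'.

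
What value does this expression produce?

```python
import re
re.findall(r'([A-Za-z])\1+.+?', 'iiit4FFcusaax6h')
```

['i', 'F', 'a']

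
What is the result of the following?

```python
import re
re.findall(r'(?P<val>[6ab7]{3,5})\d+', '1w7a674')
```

With a single group, `findall` returns only what that group captured — 1 item.

['7a67']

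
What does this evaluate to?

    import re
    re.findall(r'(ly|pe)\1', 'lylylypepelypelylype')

`\1` is not a pattern — it's the concrete string captured by group 1, re-applied verbatim.
Matches: at [0:4] match 'lyly', group 1 = 'ly'; at [6:10] match 'pepe', group 1 = 'pe'; at [14:18] match 'lyly', group 1 = 'ly'.
Because there's exactly one group, `findall` drops the full match and keeps group 1 from each hit.

['ly', 'pe', 'ly']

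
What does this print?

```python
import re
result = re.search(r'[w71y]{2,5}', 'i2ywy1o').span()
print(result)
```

(2, 6)

The pattern matches 2 to 5 of one of [w71y].
The match spans [2:6] → 'ywy1'.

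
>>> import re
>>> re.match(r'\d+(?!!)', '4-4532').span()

`match` is anchored at position 0; if the pattern doesn't fit there, it returns None.
The match spans [0:1] → '4'.

(0, 1)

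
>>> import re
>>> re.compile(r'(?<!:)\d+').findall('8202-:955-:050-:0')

A negative assertion filters positions out without eating any characters.
With no groups in the pattern, `findall` gives back each whole match — 3 here.

['8202', '55', '50']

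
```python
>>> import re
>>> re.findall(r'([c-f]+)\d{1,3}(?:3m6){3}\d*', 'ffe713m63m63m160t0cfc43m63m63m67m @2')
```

Pattern: one or more of a character in [c-f] (captured); then 1 to 3 of a digit, then the literal '3m6' repeated 3 times, then zero or more of a digit.
Matches: at [18:32] match 'cfc43m63m63m67', group 1 = 'cfc'.
`findall` collects group 1 from the one match (1 total).

['cfc']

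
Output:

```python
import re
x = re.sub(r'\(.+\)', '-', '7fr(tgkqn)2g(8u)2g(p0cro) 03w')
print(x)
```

7fr- 03w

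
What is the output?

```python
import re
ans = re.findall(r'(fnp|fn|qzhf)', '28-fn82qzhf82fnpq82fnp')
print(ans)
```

Branches in `(...|...)` are attempted left-to-right; the first branch that allows the whole pattern to succeed is taken.
Matches: at [3:5] match 'fn', group 1 = 'fn'; at [7:11] match 'qzhf', group 1 = 'qzhf'; at [13:16] match 'fnp', group 1 = 'fnp'; at [19:22] match 'fnp', group 1 = 'fnp'.
`findall` collects group 1 from each match (4 total).

['fn', 'qzhf', 'fnp', 'fnp']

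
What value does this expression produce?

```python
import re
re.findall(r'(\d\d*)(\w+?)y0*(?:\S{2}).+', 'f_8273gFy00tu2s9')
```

The pattern matches a digit, then zero or more of a digit (captured); then one or more of a word character (lazy) (captured); then a literal 'y', then zero or more of the literal '0'; then exactly 2 of a non-whitespace character (non-capturing group); then one or more of any character.
Scanning left to right: at [2:16] match '8273gFy00tu2s9', groups = ('8273', 'gF').
2 groups means the one result is a tuple of 2 captured strings — 1 here.

[('8273', 'gF')]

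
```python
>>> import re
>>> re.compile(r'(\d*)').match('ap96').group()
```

This matches zero or more of a digit (captured).
With `match`, the pattern is implicitly anchored at the beginning.
The match spans [0:0] → ''.
Captured: group 1 = ''.

''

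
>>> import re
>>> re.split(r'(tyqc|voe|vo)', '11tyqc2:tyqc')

Matches to split on: at [2:6] → 'tyqc'; at [8:12] → 'tyqc'.
With a capturing group present, the delimiter's captured portion is kept in the result list.

['11', 'tyqc', '2:', 'tyqc', '']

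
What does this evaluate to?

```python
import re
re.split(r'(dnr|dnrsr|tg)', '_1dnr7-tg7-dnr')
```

Matches to split on: at [2:5] → 'dnr'; at [7:9] → 'tg'; at [11:14] → 'dnr'.
`re.split` interleaves the captured-group text with the surrounding fragments.

['_1', 'dnr', '7-', 'tg', '7-', 'dnr', '']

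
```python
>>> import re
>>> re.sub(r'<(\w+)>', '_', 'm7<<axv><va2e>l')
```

'm7<__l'

Matches: at [3:8] → '<axv>'; at [8:14] → '<va2e>'.
Each match is replaced by '_'.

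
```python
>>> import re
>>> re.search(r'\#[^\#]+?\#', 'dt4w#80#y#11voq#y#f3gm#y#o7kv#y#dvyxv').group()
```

The match spans [4:8] → '#80#'.

'#80#'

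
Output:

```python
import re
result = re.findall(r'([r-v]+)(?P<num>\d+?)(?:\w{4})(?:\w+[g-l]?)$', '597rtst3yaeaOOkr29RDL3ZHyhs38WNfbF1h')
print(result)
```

[('rtst', '3')]

This matches one or more of a character in [r-v] (captured); then one or more of a digit (lazy) (captured as 'num'); then exactly 4 of a word character (non-capturing group); then one or more of a word character, then optionally a character in [g-l] (non-capturing group); then anchored at the end.
Scanning left to right: at [3:36] match 'rtst3yaeaOOkr29RDL3ZHyhs38WNfbF1h', groups = ('rtst', '3').
2 groups means the one result is a tuple of 2 captured strings — 1 here.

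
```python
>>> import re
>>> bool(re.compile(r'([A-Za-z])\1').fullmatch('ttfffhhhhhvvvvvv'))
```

The backreference `\1` re-matches whatever the first group consumed, character for character.
`fullmatch` succeeds only if the pattern covers the string from start to end.
Here the string isn't matched end-to-end, so the call returns None, and `bool(None)` is False.

False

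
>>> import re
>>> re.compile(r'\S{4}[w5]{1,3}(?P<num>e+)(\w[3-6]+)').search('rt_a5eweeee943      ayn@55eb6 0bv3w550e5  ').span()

This matches exactly 4 of a non-whitespace character, then 1 to 3 of one of [w5]; then one or more of a literal 'e' (captured as 'num'); then a word character, then one or more of a character in [3-6] (captured).
`search` walks the string left to right and returns the first match it finds.
The match spans [2:14] → '_a5eweeee943'.
Captured: group 1 = 'eeee', group 2 = '943'.

(2, 14)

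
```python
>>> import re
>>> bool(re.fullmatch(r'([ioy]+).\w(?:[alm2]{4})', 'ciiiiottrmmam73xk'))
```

False

The pattern matches one or more of one of [ioy] (captured); then any character, then a word character; then exactly 4 of one of [alm2] (non-capturing group).
`re.fullmatch` is like wrapping the pattern in `^…$` (in single-line mode).
Here there's no way to consume every character, so the call returns None, and `bool(None)` is False.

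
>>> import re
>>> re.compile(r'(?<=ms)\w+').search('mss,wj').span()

Because the assertion is zero-width, the text it checks is not consumed and won't appear in the result.
Unlike `match`, `search` isn't anchored — it looks for the pattern anywhere in the string.
The match spans [2:3] → 's'.

(2, 3)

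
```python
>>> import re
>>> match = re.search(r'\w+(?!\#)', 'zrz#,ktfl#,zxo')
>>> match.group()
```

The negative lookahead/lookbehind blocks any match where the forbidden context is present.
`re.search` tries every starting position until one works.
The match spans [0:2] → 'zr'.

'zr'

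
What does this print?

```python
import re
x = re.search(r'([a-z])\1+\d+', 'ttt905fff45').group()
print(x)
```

ttt905

A backreference is literal: `\1` must see the identical characters the first group matched.
The match spans [0:6] → 'ttt905'.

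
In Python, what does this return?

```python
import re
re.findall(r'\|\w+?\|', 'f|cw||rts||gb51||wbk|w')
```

['|cw|', '|rts|', '|gb51|', '|wbk|']

With no groups in the pattern, `findall` gives back each whole match — 4 here.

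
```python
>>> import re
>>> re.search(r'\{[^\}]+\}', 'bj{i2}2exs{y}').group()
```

'{i2}'

`re.search` tries every starting position until one works.
The match spans [2:6] → '{i2}'.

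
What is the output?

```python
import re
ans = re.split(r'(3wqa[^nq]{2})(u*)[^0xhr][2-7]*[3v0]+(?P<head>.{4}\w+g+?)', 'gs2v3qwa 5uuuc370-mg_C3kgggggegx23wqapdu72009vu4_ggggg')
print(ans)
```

['gs2v3qwa 5uuuc370-mg_C3kgggggegx2', '3wqapd', 'u', '9vu4_ggggg', '']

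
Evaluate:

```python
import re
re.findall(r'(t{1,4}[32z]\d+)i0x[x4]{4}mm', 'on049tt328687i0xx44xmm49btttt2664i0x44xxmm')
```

Pattern: 1 to 4 of the literal 't', then one of [32z], then one or more of a digit (captured); then the literal 'i0x', then exactly 4 of one of [x4], then the literal 'mm'.
One capturing group, so `findall` returns just the captured substring from each match — 2 in all.

['tt328687', 'tttt2664']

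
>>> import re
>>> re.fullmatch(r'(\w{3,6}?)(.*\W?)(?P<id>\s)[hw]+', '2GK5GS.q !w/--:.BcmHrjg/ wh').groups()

The pattern matches 3 to 6 of a word character (lazy) (captured); then zero or more of any character, then optionally a non-word character (captured); then whitespace (captured as 'id'); then one or more of one of [hw].
A non-greedy quantifier consumes as few characters as it can — just enough that the remainder of the pattern still matches from where it stops; whatever follows it matches normally.
For `fullmatch`, every character of the input must be accounted for by the pattern.
The match spans [0:27] → '2GK5GS.q !w/--:.BcmHrjg/ wh'.
Captured: group 1 = '2GK', group 2 = '5GS.q !w/--:.BcmHrjg/', group 3 = ' '.

('2GK', '5GS.q !w/--:.BcmHrjg/', ' ')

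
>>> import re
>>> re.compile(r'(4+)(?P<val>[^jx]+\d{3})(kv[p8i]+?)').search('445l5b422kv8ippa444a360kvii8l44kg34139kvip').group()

'445l5b422kv8ippa444a360kvii8l44kg34139kvi'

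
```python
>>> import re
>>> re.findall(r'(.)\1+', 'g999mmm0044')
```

`\1` is not a pattern — it's the concrete string captured by group 1, re-applied verbatim.
Matches: at [1:4] match '999', group 1 = '9'; at [4:7] match 'mmm', group 1 = 'm'; at [7:9] match '00', group 1 = '0'; at [9:11] match '44', group 1 = '4'.
Because there's exactly one group, `findall` drops the full match and keeps group 1 from each hit.

['9', 'm', '0', '4']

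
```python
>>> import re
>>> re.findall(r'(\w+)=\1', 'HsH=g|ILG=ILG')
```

['ILG']

`\1` is not a pattern — it's the concrete string captured by group 1, re-applied verbatim.
One capturing group, so `findall` returns just the captured substring from the one match — 1 in all.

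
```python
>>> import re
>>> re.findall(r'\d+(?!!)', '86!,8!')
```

The negative lookahead/lookbehind blocks any match where the forbidden context is present.
With no groups in the pattern, `findall` gives back each whole match — 1 here.

['8']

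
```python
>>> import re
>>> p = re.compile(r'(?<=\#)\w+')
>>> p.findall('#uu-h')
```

The positive lookaround only admits positions where the adjacent text matches; those characters stay outside the span.
Matches: at [1:3] → 'uu'.
With no groups in the pattern, `findall` gives back each whole match — 1 here.

['uu']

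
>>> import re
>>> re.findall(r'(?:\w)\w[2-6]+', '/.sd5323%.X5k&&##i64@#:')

Pattern: a word character (non-capturing group); then a word character, then one or more of a character in [2-6].
Matches: at [2:8] → 'sd5323'; at [17:20] → 'i64'.
With no groups in the pattern, `findall` gives back each whole match — 2 here.

['sd5323', 'i64']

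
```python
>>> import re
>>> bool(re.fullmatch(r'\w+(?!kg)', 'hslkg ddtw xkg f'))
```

The negative lookaround is zero-width — it rules out positions where the adjacent text would match, without consuming anything.
`re.fullmatch` requires the pattern to consume the entire string.
Here the pattern can't cover the whole string, so the call returns None, and `bool(None)` is False.

False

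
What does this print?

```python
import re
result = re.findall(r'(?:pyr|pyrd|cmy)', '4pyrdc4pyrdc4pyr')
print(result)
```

['pyr', 'pyr', 'pyr']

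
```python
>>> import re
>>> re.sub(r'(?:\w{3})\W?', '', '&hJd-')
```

'&'

Pattern: exactly 3 of a word character (non-capturing group); then optionally a non-word character.
Matches: at [1:5] → 'hJd-'.
Each match is replaced by ''.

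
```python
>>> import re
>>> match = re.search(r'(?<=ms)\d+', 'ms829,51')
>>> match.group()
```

Because the assertion is zero-width, the text it checks is not consumed and won't appear in the result.
The match spans [2:5] → '829'.

'829'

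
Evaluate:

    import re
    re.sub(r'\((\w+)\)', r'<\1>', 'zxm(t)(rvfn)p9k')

'zxm<t><rvfn>p9k'

Matches: at [3:6] → '(t)'; at [6:12] → '(rvfn)'.
The replacement refers to a captured group, so each match is rewritten using its own captured text.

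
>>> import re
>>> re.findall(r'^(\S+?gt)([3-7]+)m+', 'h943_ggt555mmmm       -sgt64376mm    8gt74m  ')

Pattern: anchored at the start of the string; then one or more of a non-whitespace character (lazy), then the literal 'gt' (captured); then one or more of a character in [3-7] (captured); then one or more of a literal 'm'.
Scanning left to right: at [0:15] match 'h943_ggt555mmmm', groups = ('h943_ggt', '555').
With 2 capturing groups, `findall` returns a 2-tuple per match.

[('h943_ggt', '555')]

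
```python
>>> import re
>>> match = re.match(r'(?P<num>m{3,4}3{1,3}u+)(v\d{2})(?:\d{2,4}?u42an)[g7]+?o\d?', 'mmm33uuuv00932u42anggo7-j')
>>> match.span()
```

(0, 23)

This matches 3 to 4 of the literal 'm', then 1 to 3 of the literal '3', then one or more of a literal 'u' (captured as 'num'); then a literal 'v', then exactly 2 of a digit (captured); then 2 to 4 of a digit (lazy), then the literal 'u42', then the literal 'an' (non-capturing group); then one or more of one of [g7] (lazy), then the literal 'o', then optionally a digit.
`match` is anchored at position 0; if the pattern doesn't fit there, it returns None.
The match spans [0:23] → 'mmm33uuuv00932u42anggo7'.
Captured: group 1 = 'mmm33uuu', group 2 = 'v00'.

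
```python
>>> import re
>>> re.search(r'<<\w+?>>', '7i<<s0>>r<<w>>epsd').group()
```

'<<s0>>'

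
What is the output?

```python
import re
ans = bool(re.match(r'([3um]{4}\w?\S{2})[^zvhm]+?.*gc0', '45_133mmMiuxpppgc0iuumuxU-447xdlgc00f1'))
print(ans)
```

False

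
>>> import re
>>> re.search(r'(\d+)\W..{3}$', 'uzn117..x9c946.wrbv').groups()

('946',)

The pattern matches one or more of a digit (captured); then a non-word character, then any character, then exactly 3 of any character; then anchored at the end.
`search` walks the string left to right and returns the first match it finds.
The match spans [11:19] → '946.wrbv'.
Captured: group 1 = '946'.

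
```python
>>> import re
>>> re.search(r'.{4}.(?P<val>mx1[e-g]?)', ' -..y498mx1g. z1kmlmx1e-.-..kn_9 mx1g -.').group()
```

'.y498mx1g'

The match spans [3:12] → '.y498mx1g'.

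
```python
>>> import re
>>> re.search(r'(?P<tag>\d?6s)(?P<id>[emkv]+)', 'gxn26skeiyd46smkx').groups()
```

The match spans [3:8] → '26ske'.
Captured: group 1 = '26s', group 2 = 'ke'.

('26s', 'ke')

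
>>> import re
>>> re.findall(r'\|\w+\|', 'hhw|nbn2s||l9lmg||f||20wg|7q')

Scanning left to right: at [3:10] → '|nbn2s|'; at [10:17] → '|l9lmg|'; at [17:20] → '|f|'; at [20:26] → '|20wg|'.
With no groups in the pattern, `findall` gives back each whole match — 4 here.

['|nbn2s|', '|l9lmg|', '|f|', '|20wg|']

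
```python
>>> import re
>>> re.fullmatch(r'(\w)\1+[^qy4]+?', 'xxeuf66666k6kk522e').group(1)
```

'x'

The backreference `\1` re-matches whatever the first group consumed, character for character.
`fullmatch` succeeds only if the pattern covers the string from start to end.
The match spans [0:18] → 'xxeuf66666k6kk522e'.
Captured: group 1 = 'x'.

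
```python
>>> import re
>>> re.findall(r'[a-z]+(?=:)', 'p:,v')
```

['p']

The `(?=…)`/`(?<=…)` assertion just peeks at neighbouring text; it doesn't advance the match position.
Walking the string: at [0:1] → 'p'.
With no groups in the pattern, `findall` gives back each whole match — 1 here.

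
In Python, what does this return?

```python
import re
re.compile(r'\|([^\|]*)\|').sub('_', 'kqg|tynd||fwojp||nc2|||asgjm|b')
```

Matches: at [3:9] → '|tynd|'; at [9:16] → '|fwojp|'; at [16:21] → '|nc2|'; at [21:23] → '||'.
`sub` substitutes '_' at each match site.

'kqg____asgjm|b'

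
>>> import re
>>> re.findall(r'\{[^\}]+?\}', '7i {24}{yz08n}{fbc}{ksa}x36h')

Matches: at [3:7] → '{24}'; at [7:14] → '{yz08n}'; at [14:19] → '{fbc}'; at [19:24] → '{ksa}'.
No capturing groups, so `findall` returns the 4 full match strings.

['{24}', '{yz08n}', '{fbc}', '{ksa}']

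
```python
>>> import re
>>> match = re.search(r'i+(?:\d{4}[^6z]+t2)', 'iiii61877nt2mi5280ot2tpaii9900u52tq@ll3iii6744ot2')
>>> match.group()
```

'iiii61877nt2mi5280ot2'

Pattern: one or more of a literal 'i'; then exactly 4 of a digit, then one or more of any character except [6z], then the literal 't2' (non-capturing group).
`search` walks the string left to right and returns the first match it finds.
The match spans [0:21] → 'iiii61877nt2mi5280ot2'.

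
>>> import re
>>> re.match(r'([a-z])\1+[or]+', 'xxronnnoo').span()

`\1` is not a pattern — it's the concrete string captured by group 1, re-applied verbatim.
`re.match` won't scan ahead — the pattern has to work from the very first character.
The match spans [0:4] → 'xxro'.
Captured: group 1 = 'x'.

(0, 4)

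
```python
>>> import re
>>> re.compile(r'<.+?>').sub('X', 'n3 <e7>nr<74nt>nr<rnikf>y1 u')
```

'n3 XnrXnrXy1 u'

`sub` substitutes 'X' at each match site.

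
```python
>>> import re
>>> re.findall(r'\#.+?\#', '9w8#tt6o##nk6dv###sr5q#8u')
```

['#tt6o#', '#nk6dv#', '##sr5q#']

A `+?`/`*?`/`{m,n}?` starts at its minimum and grows only as far as needed for what follows to match.
Matches: at [3:9] → '#tt6o#'; at [9:16] → '#nk6dv#'; at [16:23] → '##sr5q#'.
`findall` yields the raw match text (3 of them) because the pattern has no groups.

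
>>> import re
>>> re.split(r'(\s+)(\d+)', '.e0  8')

['.e0', '  ', '8', '']

`re.split` interleaves the captured-group text with the surrounding fragments.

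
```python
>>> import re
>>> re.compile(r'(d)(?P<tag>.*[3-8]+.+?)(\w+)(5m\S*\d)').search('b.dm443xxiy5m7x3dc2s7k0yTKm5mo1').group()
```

Pattern: a literal 'd' (captured); then zero or more of any character, then one or more of a character in [3-8], then one or more of any character (lazy) (captured as 'tag'); then one or more of a word character (captured); then the literal '5m', then zero or more of a non-whitespace character, then a digit (captured).
`re.search` tries every starting position until one works.
The match spans [2:31] → 'dm443xxiy5m7x3dc2s7k0yTKm5mo1'.
Captured: group 1 = 'd', group 2 = 'm443xxiy5m7x3dc2s7k', group 3 = '0yTKm', group 4 = '5mo1'.

'dm443xxiy5m7x3dc2s7k0yTKm5mo1'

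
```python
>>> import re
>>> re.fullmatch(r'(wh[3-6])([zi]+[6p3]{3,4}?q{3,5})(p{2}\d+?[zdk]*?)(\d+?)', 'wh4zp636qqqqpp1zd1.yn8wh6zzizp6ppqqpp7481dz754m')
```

None

`re.fullmatch` requires the pattern to consume the entire string.
Here there's no way to consume every character, so the call returns None.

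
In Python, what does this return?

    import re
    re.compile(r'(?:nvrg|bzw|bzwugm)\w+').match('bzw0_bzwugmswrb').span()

(0, 15)

With `match`, the pattern is implicitly anchored at the beginning.
The match spans [0:15] → 'bzw0_bzwugmswrb'.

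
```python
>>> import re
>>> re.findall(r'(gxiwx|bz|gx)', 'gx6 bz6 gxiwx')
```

Alternation isn't longest-match — the leftmost alternative that fits at this position is chosen.
`findall` collects group 1 from each match (3 total).

['gx', 'bz', 'gxiwx']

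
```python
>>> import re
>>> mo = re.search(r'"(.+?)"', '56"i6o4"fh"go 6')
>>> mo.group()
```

'"i6o4"'

Because the quantifier is non-greedy, it stops expanding at the earliest point where the rest of the pattern can succeed.
Unlike `match`, `search` isn't anchored — it looks for the pattern anywhere in the string.
The match spans [2:8] → '"i6o4"'.
Captured: group 1 = 'i6o4'.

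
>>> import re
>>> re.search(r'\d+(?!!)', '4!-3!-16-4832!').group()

`(?!…)`/`(?<!…)` only lets a position through if the neighbouring text does NOT match; no characters are consumed.
The match spans [6:8] → '16'.

'16'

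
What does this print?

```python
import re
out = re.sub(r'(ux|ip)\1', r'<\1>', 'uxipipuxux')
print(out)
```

`\1` has to match the exact text group 1 already captured.
`\1` in the replacement pulls in group 1's text for each match.

ux<ip><ux>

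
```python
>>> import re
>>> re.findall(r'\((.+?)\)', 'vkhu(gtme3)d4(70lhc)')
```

['gtme3', '70lhc']

Scanning left to right: at [4:11] match '(gtme3)', group 1 = 'gtme3'; at [13:20] match '(70lhc)', group 1 = '70lhc'.
With a single group, `findall` returns only what that group captured — 2 items.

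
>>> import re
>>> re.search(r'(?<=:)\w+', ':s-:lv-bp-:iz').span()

(1, 2)

The positive lookaround only admits positions where the adjacent text matches; those characters stay outside the span.
`search` walks the string left to right and returns the first match it finds.
The match spans [1:2] → 's'.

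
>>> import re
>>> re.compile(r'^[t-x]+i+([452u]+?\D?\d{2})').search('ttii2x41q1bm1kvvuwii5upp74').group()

'ttii2x41'

The match spans [0:8] → 'ttii2x41'.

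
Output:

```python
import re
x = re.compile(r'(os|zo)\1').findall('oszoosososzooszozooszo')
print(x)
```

['os', 'zo']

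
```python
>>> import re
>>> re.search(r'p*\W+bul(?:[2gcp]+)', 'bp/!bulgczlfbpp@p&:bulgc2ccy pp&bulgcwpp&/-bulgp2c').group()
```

'p/!bulgc'

This matches zero or more of the literal 'p', then one or more of a non-word character, then the literal 'bul'; then one or more of one of [2gcp] (non-capturing group).
`re.search` scans for the first position where the pattern succeeds.
The match spans [1:9] → 'p/!bulgc'.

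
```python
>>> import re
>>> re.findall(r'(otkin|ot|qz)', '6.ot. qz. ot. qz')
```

['ot', 'qz', 'ot', 'qz']

`findall` collects group 1 from each match (4 total).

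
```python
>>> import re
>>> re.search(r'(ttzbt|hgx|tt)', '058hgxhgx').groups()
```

`search` walks the string left to right and returns the first match it finds.
The match spans [3:6] → 'hgx'.
Captured: group 1 = 'hgx'.

('hgx',)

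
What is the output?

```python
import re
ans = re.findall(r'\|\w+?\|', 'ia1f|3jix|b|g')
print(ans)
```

Walking the string: at [4:10] → '|3jix|'.
No capturing groups, so `findall` returns the 1 full match string.

['|3jix|']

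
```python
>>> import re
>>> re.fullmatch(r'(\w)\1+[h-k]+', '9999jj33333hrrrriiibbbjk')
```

None

`re.fullmatch` requires the pattern to consume the entire string.
Here there's no way to consume every character, so the call returns None.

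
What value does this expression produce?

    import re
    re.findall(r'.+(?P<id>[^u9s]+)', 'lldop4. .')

The pattern matches one or more of any character; then one or more of any character except [u9s] (captured as 'id').
Scanning left to right: at [0:9] match 'lldop4. .', group 1 = '.'.
`findall` collects group 1 from the one match (1 total).

['.']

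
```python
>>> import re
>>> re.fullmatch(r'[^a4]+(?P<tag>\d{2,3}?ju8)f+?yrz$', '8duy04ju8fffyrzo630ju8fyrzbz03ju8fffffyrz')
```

None

`re.fullmatch` requires the pattern to consume the entire string.
Here the pattern can't cover the whole string, so the call returns None.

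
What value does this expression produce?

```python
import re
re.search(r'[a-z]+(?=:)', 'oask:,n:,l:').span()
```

The positive lookaround only admits positions where the adjacent text matches; those characters stay outside the span.
Unlike `match`, `search` isn't anchored — it looks for the pattern anywhere in the string.
The match spans [0:4] → 'oask'.

(0, 4)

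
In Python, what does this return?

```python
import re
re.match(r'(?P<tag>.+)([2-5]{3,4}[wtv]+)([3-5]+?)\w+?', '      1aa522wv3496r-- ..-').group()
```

'      1aa522wv34'

This matches one or more of any character (captured as 'tag'); then 3 to 4 of a character in [2-5], then one or more of one of [wtv] (captured); then one or more of a character in [3-5] (lazy) (captured); then one or more of a word character (lazy).
Lazy quantifiers expand one character at a time until the remainder of the pattern can match.
`match` is anchored at position 0; if the pattern doesn't fit there, it returns None.
The match spans [0:16] → '      1aa522wv34'.
Captured: group 1 = '      1aa', group 2 = '522wv', group 3 = '3'.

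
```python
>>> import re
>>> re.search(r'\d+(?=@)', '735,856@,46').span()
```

Lookahead/lookbehind check context without consuming it, so the matched span excludes the asserted characters.
`re.search` tries every starting position until one works.
The match spans [4:7] → '856'.

(4, 7)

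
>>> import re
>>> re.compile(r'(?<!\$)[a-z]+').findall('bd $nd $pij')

Because the assertion is negative and zero-width, positions next to the forbidden text are skipped.
Scanning left to right: at [0:2] → 'bd'; at [5:6] → 'd'; at [9:11] → 'ij'.
`findall` yields the raw match text (3 of them) because the pattern has no groups.

['bd', 'd', 'ij']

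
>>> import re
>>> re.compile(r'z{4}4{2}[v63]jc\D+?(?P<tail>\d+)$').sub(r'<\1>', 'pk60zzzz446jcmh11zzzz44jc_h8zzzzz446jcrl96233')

'pk60zzzz446jcmh11zzzz44jc_h8z<96233>'

This matches exactly 4 of a literal 'z', then exactly 2 of the literal '4', then one of [v63]; then the literal 'jc', then one or more of a non-digit (lazy); then one or more of a digit (captured as 'tail'); then anchored at the end.
Matches: at [29:45] → 'zzzz446jcrl96233'.
The replacement refers to a captured group, so each match is rewritten using its own captured text.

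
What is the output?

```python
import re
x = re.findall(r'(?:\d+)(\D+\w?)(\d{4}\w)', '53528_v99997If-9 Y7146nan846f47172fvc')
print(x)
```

The pattern matches one or more of a digit (non-capturing group); then one or more of a non-digit, then optionally a word character (captured); then exactly 4 of a digit, then a word character (captured).
Walking the string: at [0:13] match '53528_v99997I', groups = ('_v9', '9997I'); at [15:23] match '9 Y7146n', groups = (' Y', '7146n'); at [25:35] match '846f47172f', groups = ('f4', '7172f').
Multiple groups make `findall` return tuples — one 2-tuple for each match.

[('_v9', '9997I'), (' Y', '7146n'), ('f4', '7172f')]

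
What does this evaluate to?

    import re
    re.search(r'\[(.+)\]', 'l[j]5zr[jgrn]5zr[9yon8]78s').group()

The match spans [1:23] → '[j]5zr[jgrn]5zr[9yon8]'.

'[j]5zr[jgrn]5zr[9yon8]'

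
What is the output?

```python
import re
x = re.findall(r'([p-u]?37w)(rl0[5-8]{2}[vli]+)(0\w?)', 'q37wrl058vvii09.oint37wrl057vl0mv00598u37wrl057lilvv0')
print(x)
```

[('q37w', 'rl058vvii', '09'), ('t37w', 'rl057vl', '0m'), ('u37w', 'rl057lilvv', '0')]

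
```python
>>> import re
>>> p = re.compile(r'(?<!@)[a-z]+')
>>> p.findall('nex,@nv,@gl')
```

A negative assertion filters positions out without eating any characters.
`findall` yields the raw match text (3 of them) because the pattern has no groups.

['nex', 'v', 'l']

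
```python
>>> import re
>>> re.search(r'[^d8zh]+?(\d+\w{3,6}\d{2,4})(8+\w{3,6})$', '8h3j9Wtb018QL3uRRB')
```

This matches one or more of any character except [d8zh] (lazy); then one or more of a digit, then 3 to 6 of a word character, then 2 to 4 of a digit (captured); then one or more of a literal '8', then 3 to 6 of a word character (captured); then anchored at the end.
Here nothing in the string fits, so the call returns None.

None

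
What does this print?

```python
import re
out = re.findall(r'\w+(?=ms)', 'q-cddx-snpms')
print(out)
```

Because the assertion is zero-width, the text it checks is not consumed and won't appear in the result.
Scanning left to right: at [7:10] → 'snp'.
`findall` yields the raw match text (1 of them) because the pattern has no groups.

['snp']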